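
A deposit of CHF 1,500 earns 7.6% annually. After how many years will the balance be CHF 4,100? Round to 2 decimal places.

13.73 years

n = ln(4100/1500) / ln(1+0.076) = ln(2.73333) / 0.073250 = 13.7272 years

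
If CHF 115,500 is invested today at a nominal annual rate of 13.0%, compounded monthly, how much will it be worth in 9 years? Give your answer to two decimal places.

With 12 periods per year: i = 0.0108333, n = 108.
FV = 115,500 × (1 + 0.0108333)^108 = 369,805.9587

CHF 369,805.96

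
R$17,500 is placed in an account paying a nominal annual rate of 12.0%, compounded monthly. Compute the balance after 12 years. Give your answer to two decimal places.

R$73,335.77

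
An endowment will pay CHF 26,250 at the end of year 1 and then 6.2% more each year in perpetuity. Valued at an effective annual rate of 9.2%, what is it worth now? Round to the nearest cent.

CHF 875,000.00

PV = D₁/(r − g) = 26250/(0.092 − 0.062) = 875,000.0000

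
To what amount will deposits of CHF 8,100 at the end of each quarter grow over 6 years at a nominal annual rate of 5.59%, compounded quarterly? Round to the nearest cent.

CHF 229,093.00

With 4 periods per year: i = 0.013975, n = 24.
Accumulation factor s(24|0.013975) = 28.283086; FV = 8100 × 28.283086 = 229,092.9957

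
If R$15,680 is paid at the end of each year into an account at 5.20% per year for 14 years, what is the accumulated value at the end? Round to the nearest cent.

FV = PMT · [(1+i)^n − 1] / i = 15680 · 19.872855 = 311,606.3706

R$311,606.37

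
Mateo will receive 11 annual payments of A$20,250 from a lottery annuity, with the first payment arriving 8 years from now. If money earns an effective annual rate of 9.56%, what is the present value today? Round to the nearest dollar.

A$70,842

Value one period before first payment (t=7): 20250 × [1 − (1+0.0956)^(−11)] / 0.0956 = 20250 × 6.628742 = 134,232.0267
Discount back 7 years: 134,232.0267 × (1+0.0956)^(−7) = 134,232.0267 × 0.527759 = 70,842.1907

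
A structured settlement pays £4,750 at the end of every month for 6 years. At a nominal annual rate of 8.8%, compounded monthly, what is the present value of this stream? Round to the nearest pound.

£264,972

With 12 periods per year: i = 0.00733333, n = 72.
Annuity factor a(72|0.00733333) = 55.783538; PV = 4750 × 55.783538 = 264,971.8052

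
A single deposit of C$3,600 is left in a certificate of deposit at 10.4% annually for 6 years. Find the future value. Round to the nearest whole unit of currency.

C$6,518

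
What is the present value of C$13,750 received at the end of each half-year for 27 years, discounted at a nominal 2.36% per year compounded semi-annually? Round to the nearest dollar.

C$546,799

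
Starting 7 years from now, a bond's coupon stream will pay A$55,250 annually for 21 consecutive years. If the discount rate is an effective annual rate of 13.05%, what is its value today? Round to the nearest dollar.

A$187,382

Value one period before first payment (t=6): 55250 × [1 − (1+0.1305)^(−21)] / 0.1305 = 55250 × 7.079783 = 391,158.0024
PV₀ = 391,158.0024 / (1+0.1305)^6 = 391,158.0024 / 2.087485 = 187,382.4096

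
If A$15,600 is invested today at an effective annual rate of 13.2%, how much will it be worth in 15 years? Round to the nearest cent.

FV = 15,600 × (1 + 0.132)^15 = 100,189.2213

A$100,189.22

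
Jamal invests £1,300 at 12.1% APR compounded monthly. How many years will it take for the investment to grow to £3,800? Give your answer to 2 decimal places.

8.91 years

Periodic rate i = 0.121/12 = 0.0100833.
(1+i)^n = 3800/1300 = 2.92308, so n = ln 2.92308 / ln 1.01008 = 106.9126 months
= 106.9126/12 years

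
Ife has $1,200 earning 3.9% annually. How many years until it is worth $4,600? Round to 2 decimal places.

35.12 years

n = ln(4600/1200) / ln(1+0.039) = ln(3.83333) / 0.038259 = 35.1223 years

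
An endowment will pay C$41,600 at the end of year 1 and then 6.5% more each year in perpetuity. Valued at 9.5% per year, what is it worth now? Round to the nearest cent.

C$1,386,666.67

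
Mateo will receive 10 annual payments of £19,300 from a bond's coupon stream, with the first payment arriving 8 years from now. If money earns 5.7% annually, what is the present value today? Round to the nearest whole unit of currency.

£97,749

PV at t=7 (ordinary 10-year annuity): 19300 × a(10|0.057) = 19300 × 7.465838 = 144,090.6804
Discount back 7 years: 144,090.6804 × (1+0.057)^(−7) = 144,090.6804 × 0.678383 = 97,748.6979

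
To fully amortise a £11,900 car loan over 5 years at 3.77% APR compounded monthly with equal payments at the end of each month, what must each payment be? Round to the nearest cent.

£217.92

With 12 periods per year: i = 0.00314167, n = 60.
Annuity-PV factor = 54.606284; PMT = 11900 / 54.606284 = 217.9236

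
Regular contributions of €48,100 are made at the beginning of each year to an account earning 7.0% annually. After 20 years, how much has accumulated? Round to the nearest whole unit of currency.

Accumulation factor s(20|0.07) × (1+i) = 43.865177; FV = 48100 × 43.865177 = 2,109,915.0033
(annuity-due: payments at period start, so ×(1+i).)

€2,109,915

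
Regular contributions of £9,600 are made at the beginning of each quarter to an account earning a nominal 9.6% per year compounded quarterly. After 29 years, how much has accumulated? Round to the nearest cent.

With 4 periods per year: i = 0.024, n = 116.
FV = PMT · [(1+i)^n − 1] / i × (1+i) = 9600 · 625.498276 = 6,004,783.4473
(Beginning-of-period payments → annuity-due factor ×(1+i).)

£6,004,783.45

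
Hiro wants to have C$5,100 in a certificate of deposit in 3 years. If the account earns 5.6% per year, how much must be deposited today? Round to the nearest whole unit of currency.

C$4,331

PV = FV·(1+i)^(−n) = 5,100 × 0.849197 = 4,330.9026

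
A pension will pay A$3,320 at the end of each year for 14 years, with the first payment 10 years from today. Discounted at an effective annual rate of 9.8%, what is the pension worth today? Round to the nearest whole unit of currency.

A$10,660

Value one period before first payment (t=9): 3320 × [1 − (1+0.098)^(−14)] / 0.098 = 3320 × 7.447688 = 24,726.3257
PV₀ = 24,726.3257 / (1+0.098)^9 = 24,726.3257 / 2.319643 = 10,659.5415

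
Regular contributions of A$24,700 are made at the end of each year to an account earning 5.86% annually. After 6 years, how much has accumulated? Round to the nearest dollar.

Accumulation factor s(6|0.0586) = 6.950769; FV = 24700 × 6.950769 = 171,683.9966

A$171,684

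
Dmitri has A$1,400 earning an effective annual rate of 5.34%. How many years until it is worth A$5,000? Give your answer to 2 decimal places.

n = ln(5000/1400) / ln(1+0.0534) = ln(3.57143) / 0.052023 = 24.4693 years

24.47 years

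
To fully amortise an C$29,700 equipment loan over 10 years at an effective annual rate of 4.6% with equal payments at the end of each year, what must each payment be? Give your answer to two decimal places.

C$3,771.93

PMT = 29700 / ( [1 − (1+0.046)^(−10)] / 0.046 ) = 29700 / 7.873956 = 3,771.9284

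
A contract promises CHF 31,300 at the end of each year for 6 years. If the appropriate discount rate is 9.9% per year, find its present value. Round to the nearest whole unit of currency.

CHF 136,720

Annuity factor a(6|0.099) = 4.368054; PV = 31300 × 4.368054 = 136,720.0759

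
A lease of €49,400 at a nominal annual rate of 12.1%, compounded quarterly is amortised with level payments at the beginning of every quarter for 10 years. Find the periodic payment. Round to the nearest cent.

€2,082.80

i = 0.121/4 = 0.03025 per quarter; n = 10·4 = 40.
PMT = 49400 / ( [1 − (1+0.03025)^(−40)] / 0.03025 × (1+i) ) = 49400 / 23.718047 = 2,082.8022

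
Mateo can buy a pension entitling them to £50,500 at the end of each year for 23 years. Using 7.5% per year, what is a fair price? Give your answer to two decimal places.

PV = PMT · [1 − (1+i)^(−n)] / i = 50500 · 10.806689 = 545,737.8102

£545,737.81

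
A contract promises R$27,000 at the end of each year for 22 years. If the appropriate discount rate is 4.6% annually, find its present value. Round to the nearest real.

R$368,729

PV = 27000 × [1 − (1+0.046)^(−22)] / 0.046 = 27000 × 13.656642 = 368,729.3256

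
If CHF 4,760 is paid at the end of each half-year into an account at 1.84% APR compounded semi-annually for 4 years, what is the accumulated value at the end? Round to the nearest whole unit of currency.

i = 0.0184/2 = 0.0092 per half-year; n = 4·2 = 8.
FV = 4760 × [(1+0.0092)^8 − 1] / 0.0092 = 4760 × 8.262395 = 39,328.9990

CHF 39,329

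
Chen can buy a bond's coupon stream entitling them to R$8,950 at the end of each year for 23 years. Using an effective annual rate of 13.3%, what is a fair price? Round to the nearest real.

Annuity factor a(23|0.133) = 7.093335; PV = 8950 × 7.093335 = 63,485.3512

R$63,485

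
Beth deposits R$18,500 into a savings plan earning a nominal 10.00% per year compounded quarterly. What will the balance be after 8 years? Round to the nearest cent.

i = 0.1/4 = 0.025 per quarter; n = 8·4 = 32.
FV = 18,500 × (1 + 0.025)^32 = 40,769.5033

R$40,769.50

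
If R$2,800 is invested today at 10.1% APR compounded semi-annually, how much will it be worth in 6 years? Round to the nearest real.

R$5,057

i = 0.101/2 = 0.0505 per half-year; n = 6·2 = 12.
FV = PV·(1+i)^n = 2,800 × 1.806145 = 5,057.2068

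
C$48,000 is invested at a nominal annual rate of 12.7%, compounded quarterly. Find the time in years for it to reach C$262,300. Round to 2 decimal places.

Periodic rate i = 0.127/4 = 0.03175.
(1+i)^n = 262300/48000 = 5.46458, so n = ln 5.46458 / ln 1.03175 = 54.3341 quarters
= 54.3341/4 years

13.58 years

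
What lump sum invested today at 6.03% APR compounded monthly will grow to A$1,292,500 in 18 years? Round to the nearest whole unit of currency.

A$437,752

Periodic rate i = 0.0603/12 = 0.005025; n = 18 × 12 = 216 periods.
Discount factor = (1+0.005025)^(−216) = 0.338686; PV = 1,292,500 × 0.338686 = 437,751.5765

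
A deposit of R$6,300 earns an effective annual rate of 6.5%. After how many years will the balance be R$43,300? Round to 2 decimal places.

30.61 years

n = ln(43300/6300) / ln(1+0.065) = ln(6.87302) / 0.062975 = 30.6091 years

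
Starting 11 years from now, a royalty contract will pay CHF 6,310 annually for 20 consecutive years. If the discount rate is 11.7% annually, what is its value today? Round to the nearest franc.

Value one period before first payment (t=10): 6310 × [1 − (1+0.117)^(−20)] / 0.117 = 6310 × 7.612140 = 48,032.6017
Discount back 10 years: 48,032.6017 × (1+0.117)^(−10) = 48,032.6017 × 0.330726 = 15,885.6277

CHF 15,886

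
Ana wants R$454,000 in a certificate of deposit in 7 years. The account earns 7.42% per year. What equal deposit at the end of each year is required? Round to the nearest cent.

R$51,791.91

PMT = 454000 / ( [(1+0.0742)^7 − 1] / 0.0742 ) = 454000 / 8.765848 = 51,791.9087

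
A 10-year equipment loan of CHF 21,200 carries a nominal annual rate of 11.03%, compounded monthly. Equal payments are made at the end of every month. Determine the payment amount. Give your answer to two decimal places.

With 12 periods per year: i = 0.00919167, n = 120.
PMT = 21200 / ( [1 − (1+0.00919167)^(−120)] / 0.00919167 ) = 21200 / 72.505862 = 292.3902

CHF 292.39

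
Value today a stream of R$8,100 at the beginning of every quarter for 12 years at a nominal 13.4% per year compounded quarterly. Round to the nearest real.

R$198,505

i = 0.134/4 = 0.0335 per quarter; n = 12·4 = 48.
Annuity factor a(48|0.0335) × (1+i) = 24.506755; PV = 8100 × 24.506755 = 198,504.7142
(annuity-due: payments at period start, so ×(1+i).)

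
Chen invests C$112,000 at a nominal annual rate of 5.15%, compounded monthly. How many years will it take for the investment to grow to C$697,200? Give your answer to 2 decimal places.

Periodic rate i = 0.0515/12 = 0.00429167.
(1+i)^n = 697200/112000 = 6.22500, so n = ln 6.22500 / ln 1.00429 = 426.9890 months
= 426.9890/12 years

35.58 years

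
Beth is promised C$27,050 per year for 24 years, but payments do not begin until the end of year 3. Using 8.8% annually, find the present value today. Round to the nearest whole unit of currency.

C$225,370

PV at t=2 (ordinary 24-year annuity): 27050 × a(24|0.088) = 27050 × 9.862487 = 266,780.2796
PV₀ = 266,780.2796 / (1+0.088)^2 = 266,780.2796 / 1.183744 = 225,369.9108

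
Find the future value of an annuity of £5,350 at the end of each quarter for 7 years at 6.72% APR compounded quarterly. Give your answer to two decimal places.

Periodic rate i = 0.0672/4 = 0.0168; n = 7 × 4 = 28 periods.
FV = 5350 × [(1+0.0168)^28 − 1] / 0.0168 = 5350 × 35.380464 = 189,285.4830

£189,285.48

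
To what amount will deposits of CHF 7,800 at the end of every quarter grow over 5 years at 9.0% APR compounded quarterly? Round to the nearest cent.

i = 0.09/4 = 0.0225 per quarter; n = 5·4 = 20.
FV = PMT · [(1+i)^n − 1] / i = 7800 · 24.911520 = 194,309.8562

CHF 194,309.86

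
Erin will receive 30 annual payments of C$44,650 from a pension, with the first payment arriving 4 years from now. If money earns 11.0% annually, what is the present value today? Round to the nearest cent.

C$283,832.29

Value one period before first payment (t=3): 44650 × [1 − (1+0.11)^(−30)] / 0.11 = 44650 × 8.693793 = 388,177.8384
Discount back 3 years: 388,177.8384 × (1+0.11)^(−3) = 388,177.8384 × 0.731191 = 283,832.2899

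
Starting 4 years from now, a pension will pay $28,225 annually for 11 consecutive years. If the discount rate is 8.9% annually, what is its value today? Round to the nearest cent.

$149,432.69

PV at t=3 (ordinary 11-year annuity): 28225 × a(11|0.089) = 28225 × 6.837468 = 192,987.5349
Discount back 3 years: 192,987.5349 × (1+0.089)^(−3) = 192,987.5349 × 0.774313 = 149,432.6918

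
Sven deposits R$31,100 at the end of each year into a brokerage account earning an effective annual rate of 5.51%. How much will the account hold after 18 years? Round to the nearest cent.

R$917,727.99

FV = 31100 × [(1+0.0551)^18 − 1] / 0.0551 = 31100 × 29.508939 = 917,727.9895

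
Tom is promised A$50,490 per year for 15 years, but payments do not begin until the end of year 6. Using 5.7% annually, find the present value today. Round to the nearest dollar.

Value one period before first payment (t=5): 50490 × [1 − (1+0.057)^(−15)] / 0.057 = 50490 × 9.905496 = 500,128.4893
PV₀ = 500,128.4893 / (1+0.057)^5 = 500,128.4893 / 1.319395 = 379,058.8650

A$379,059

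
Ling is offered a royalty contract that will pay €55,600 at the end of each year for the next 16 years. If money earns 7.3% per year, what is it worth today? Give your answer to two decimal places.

€514,951.09

PV = PMT · [1 − (1+i)^(−n)] / i = 55600 · 9.261710 = 514,951.0892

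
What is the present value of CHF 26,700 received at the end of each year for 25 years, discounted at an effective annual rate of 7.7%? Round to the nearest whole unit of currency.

CHF 292,475

PV = 26700 × [1 − (1+0.077)^(−25)] / 0.077 = 26700 × 10.954110 = 292,474.7322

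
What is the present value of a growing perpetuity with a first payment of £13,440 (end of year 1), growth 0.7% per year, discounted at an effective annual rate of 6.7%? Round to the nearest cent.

£224,000.00

PV = PMT / (i − g) = 13440 / (0.067 − 0.007) = 13440 / 0.060000 = 224,000.0000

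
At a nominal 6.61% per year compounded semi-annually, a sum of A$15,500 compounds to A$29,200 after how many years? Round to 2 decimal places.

9.74 years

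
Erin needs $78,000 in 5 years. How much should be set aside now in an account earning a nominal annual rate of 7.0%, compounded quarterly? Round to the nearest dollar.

Periodic rate i = 0.07/4 = 0.0175; n = 5 × 4 = 20 periods.
PV = FV·(1+i)^(−n) = 78,000 × 0.706825 = 55,132.3170

$55,132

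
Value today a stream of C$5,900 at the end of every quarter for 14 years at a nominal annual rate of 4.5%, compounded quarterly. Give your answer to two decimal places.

i = 0.045/4 = 0.01125 per quarter; n = 14·4 = 56.
PV = PMT · [1 − (1+i)^(−n)] / i = 5900 · 41.380584 = 244,145.4431

C$244,145.44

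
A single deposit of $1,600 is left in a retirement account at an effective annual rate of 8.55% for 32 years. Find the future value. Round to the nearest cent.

FV = 1,600 × (1 + 0.0855)^32 = 22,094.0062

$22,094.01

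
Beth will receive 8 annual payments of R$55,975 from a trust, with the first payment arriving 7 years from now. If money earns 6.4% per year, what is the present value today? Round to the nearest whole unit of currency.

PV at t=6 (ordinary 8-year annuity): 55975 × a(8|0.064) = 55975 × 6.112668 = 342,156.5880
Discount back 6 years: 342,156.5880 × (1+0.064)^(−6) = 342,156.5880 × 0.689208 = 235,817.0155

R$235,817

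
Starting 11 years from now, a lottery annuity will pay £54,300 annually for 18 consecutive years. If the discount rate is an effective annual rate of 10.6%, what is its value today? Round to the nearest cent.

Value one period before first payment (t=10): 54300 × [1 − (1+0.106)^(−18)] / 0.106 = 54300 × 7.895447 = 428,722.7644
PV₀ = 428,722.7644 / (1+0.106)^10 = 428,722.7644 / 2.738743 = 156,539.9803

£156,539.98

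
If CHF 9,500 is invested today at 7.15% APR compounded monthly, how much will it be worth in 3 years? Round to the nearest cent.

Periodic rate i = 0.0715/12 = 0.00595833; n = 3 × 12 = 36 periods.
FV = PV·(1+i)^n = 9,500 × 1.238454 = 11,765.3091

CHF 11,765.31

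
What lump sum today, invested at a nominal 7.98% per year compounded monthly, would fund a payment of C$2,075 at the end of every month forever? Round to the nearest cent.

C$312,030.08

Periodic rate i = 0.0798/12 = 0.00665.
PV = C/r = 2075/0.00665 = 312,030.0752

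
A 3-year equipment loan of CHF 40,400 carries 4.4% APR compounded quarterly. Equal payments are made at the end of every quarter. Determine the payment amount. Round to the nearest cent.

i = 0.044/4 = 0.011 per quarter; n = 3·4 = 12.
PMT = 40400 / ( [1 − (1+0.011)^(−12)] / 0.011 ) = 40400 / 11.184289 = 3,612.2099

CHF 3,612.21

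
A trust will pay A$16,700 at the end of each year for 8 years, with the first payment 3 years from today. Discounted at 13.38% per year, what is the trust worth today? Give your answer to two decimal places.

A$61,538.29

PV at t=2 (ordinary 8-year annuity): 16700 × a(8|0.1338) = 16700 × 4.736984 = 79,107.6253
PV₀ = 79,107.6253 / (1+0.1338)^2 = 79,107.6253 / 1.285502 = 61,538.2926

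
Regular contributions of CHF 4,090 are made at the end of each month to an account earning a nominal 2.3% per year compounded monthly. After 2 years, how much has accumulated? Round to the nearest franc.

i = 0.023/12 = 0.00191667 per month; n = 2·12 = 24.
FV = PMT · [(1+i)^n − 1] / i = 4090 · 24.536511 = 100,354.3291

CHF 100,354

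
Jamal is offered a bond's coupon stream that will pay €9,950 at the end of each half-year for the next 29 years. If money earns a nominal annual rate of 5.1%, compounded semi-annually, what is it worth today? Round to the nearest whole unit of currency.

€299,620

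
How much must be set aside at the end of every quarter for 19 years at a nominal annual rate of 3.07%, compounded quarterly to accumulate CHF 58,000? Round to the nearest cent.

CHF 564.94

Periodic rate i = 0.0307/4 = 0.007675; n = 19 × 4 = 76 periods.
FV-annuity factor = 102.665255; PMT = 58000 / 102.665255 = 564.9428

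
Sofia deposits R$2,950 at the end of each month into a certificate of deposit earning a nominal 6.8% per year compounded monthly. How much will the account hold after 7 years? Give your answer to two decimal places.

R$316,237.46

i = 0.068/12 = 0.00566667 per month; n = 7·12 = 84.
FV = 2950 × [(1+0.00566667)^84 − 1] / 0.00566667 = 2950 × 107.199139 = 316,237.4610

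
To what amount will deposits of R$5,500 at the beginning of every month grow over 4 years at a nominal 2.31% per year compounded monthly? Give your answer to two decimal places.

R$276,834.86

i = 0.0231/12 = 0.001925 per month; n = 4·12 = 48.
FV = 5500 × [(1+0.001925)^48 − 1] / 0.001925 × (1+i) = 5500 × 50.333610 = 276,834.8571
(Beginning-of-period payments → annuity-due factor ×(1+i).)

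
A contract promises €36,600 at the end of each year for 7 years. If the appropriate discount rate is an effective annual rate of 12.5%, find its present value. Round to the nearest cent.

€164,418.21

Annuity factor a(7|0.125) = 4.492301; PV = 36600 × 4.492301 = 164,418.2134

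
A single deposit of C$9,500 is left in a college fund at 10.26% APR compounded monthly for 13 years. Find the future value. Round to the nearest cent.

Periodic rate i = 0.1026/12 = 0.00855; n = 13 × 12 = 156 periods.
FV = PV·(1+i)^n = 9,500 × 3.773981 = 35,852.8154

C$35,852.82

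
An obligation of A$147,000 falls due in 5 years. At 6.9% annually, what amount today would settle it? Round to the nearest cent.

PV = FV·(1+i)^(−n) = 147,000 × 0.716327 = 105,300.1061

A$105,300.11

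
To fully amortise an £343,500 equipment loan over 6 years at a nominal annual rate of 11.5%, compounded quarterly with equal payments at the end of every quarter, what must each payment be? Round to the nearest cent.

Periodic rate i = 0.115/4 = 0.02875; n = 6 × 4 = 24 periods.
PMT = 343500 / ( [1 − (1+0.02875)^(−24)] / 0.02875 ) = 343500 / 17.165859 = 20,010.6507

£20,010.65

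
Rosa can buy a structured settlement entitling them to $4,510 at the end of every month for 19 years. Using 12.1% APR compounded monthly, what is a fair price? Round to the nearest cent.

$401,865.01

With 12 periods per year: i = 0.0100833, n = 228.
PV = 4510 × [1 − (1+0.0100833)^(−228)] / 0.0100833 = 4510 × 89.105325 = 401,865.0135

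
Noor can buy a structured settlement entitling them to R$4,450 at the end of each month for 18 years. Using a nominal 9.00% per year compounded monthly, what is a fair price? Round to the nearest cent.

With 12 periods per year: i = 0.0075, n = 216.
Annuity factor a(216|0.0075) = 106.786856; PV = 4450 × 106.786856 = 475,201.5098

R$475,201.51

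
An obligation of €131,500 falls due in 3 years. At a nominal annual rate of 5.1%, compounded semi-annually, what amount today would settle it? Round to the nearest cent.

€113,060.72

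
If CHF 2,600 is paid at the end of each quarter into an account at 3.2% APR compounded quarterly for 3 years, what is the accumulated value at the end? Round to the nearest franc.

CHF 32,610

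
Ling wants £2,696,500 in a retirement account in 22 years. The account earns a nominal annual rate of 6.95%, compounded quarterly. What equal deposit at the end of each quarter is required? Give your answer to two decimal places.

£13,185.12

Periodic rate i = 0.0695/4 = 0.017375; n = 22 × 4 = 88 periods.
FV-annuity factor = 204.510787; PMT = 2.6965e+06 / 204.510787 = 13,185.1236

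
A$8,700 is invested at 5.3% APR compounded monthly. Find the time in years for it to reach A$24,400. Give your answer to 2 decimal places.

19.50 years

Periodic rate i = 0.053/12 = 0.00441667.
(1+i)^n = 24400/8700 = 2.80460, so n = ln 2.80460 / ln 1.00442 = 234.0081 months
= 234.0081/12 years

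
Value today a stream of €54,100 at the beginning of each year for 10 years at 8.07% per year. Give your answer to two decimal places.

PV = PMT · [1 − (1+i)^(−n)] / i × (1+i) = 54100 · 7.228745 = 391,075.1018
Payments are at the start of each period, so multiply by (1+i).

€391,075.10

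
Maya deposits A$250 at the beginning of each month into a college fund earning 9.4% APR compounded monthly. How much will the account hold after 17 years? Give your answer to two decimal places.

A$125,843.67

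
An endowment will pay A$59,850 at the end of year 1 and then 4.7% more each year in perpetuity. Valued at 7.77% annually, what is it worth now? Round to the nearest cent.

PV = D₁/(r − g) = 59850/(0.0777 − 0.047) = 1,949,511.4007

A$1,949,511.40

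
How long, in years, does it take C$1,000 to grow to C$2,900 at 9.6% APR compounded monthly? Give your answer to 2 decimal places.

11.14 years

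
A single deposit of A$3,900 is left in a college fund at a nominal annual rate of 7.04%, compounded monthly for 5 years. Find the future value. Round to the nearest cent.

Periodic rate i = 0.0704/12 = 0.00586667; n = 5 × 12 = 60 periods.
FV = 3,900 × (1 + 0.00586667)^60 = 5,539.7426

A$5,539.74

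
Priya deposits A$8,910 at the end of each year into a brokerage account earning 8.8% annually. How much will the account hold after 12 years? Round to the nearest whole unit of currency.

FV = PMT · [(1+i)^n − 1] / i = 8910 · 19.901770 = 177,324.7672

A$177,325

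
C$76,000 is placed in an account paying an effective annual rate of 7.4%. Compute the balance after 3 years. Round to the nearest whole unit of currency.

76,000 × (1+0.074)^3 = 76,000 × 1.238833 = 94,151.3250

C$94,151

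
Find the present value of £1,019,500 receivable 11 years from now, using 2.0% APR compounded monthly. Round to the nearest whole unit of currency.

£818,318

Periodic rate i = 0.02/12 = 0.00166667; n = 11 × 12 = 132 periods.
PV = 1,019,500 / (1 + 0.00166667)^132 = 1,019,500 / 1.245849 = 818,317.7592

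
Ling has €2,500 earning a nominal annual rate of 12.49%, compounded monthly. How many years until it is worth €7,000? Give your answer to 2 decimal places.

8.29 years

Periodic rate i = 0.1249/12 = 0.0104083.
n = ln(7000/2500) / ln(1+0.0104083) = ln(2.80000) / 0.010355 = 99.4365 months
= 99.4365/12 years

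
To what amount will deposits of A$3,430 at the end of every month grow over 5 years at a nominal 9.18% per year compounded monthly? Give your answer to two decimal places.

A$259,930.72

Periodic rate i = 0.0918/12 = 0.00765; n = 5 × 12 = 60 periods.
FV = PMT · [(1+i)^n − 1] / i = 3430 · 75.781551 = 259,930.7199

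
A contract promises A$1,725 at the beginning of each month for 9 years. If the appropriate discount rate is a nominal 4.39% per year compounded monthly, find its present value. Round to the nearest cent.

i = 0.0439/12 = 0.00365833 per month; n = 9·12 = 108.
PV = 1725 × [1 − (1+0.00365833)^(−108)] / 0.00365833 × (1+i) = 1725 × 89.410597 = 154,233.2803
Payments are at the start of each period, so multiply by (1+i).

A$154,233.28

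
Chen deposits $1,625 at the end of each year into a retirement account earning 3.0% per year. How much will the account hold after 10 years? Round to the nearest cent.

FV = PMT · [(1+i)^n − 1] / i = 1625 · 11.463879 = 18,628.8039

$18,628.80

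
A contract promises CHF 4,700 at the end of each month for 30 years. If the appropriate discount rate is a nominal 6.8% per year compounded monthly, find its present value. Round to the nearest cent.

CHF 720,941.62

Periodic rate i = 0.068/12 = 0.00566667; n = 30 × 12 = 360 periods.
PV = PMT · [1 − (1+i)^(−n)] / i = 4700 · 153.391834 = 720,941.6180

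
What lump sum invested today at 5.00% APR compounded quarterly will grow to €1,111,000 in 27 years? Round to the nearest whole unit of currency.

With 4 periods per year: i = 0.0125, n = 108.
Discount factor = (1+0.0125)^(−108) = 0.261419; PV = 1,111,000 × 0.261419 = 290,436.1126

€290,436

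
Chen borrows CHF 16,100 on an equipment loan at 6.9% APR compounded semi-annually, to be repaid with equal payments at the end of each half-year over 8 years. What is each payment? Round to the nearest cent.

CHF 1,326.23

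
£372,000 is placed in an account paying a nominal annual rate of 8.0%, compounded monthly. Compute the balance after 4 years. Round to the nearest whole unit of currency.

With 12 periods per year: i = 0.00666667, n = 48.
372,000 × (1+0.00666667)^48 = 372,000 × 1.375666 = 511,747.7894

£511,748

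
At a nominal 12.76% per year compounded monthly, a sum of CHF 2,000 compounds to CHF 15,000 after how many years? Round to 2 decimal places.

15.87 years

Periodic rate i = 0.1276/12 = 0.0106333.
n = ln(15000/2000) / ln(1+0.0106333) = ln(7.50000) / 0.010577 = 190.4950 months
= 190.4950/12 years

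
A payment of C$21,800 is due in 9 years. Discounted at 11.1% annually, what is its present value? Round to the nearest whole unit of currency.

PV = 21,800 / (1 + 0.111)^9 = 21,800 / 2.578853 = 8,453.3717

C$8,453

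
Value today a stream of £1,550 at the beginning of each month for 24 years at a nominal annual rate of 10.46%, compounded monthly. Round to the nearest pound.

£164,640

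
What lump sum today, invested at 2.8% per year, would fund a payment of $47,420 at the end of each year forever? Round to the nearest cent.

PV = C/r = 47420/0.028 = 1,693,571.4286

$1,693,571.43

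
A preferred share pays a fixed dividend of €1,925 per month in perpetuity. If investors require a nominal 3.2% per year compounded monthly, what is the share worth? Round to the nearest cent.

Periodic rate i = 0.032/12 = 0.00266667.
PV = PMT / i = 1925 / 0.00266667 = 721,875.0000

€721,875.00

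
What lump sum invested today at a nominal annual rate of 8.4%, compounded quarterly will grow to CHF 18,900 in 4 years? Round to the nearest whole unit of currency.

CHF 13,553

Periodic rate i = 0.084/4 = 0.021; n = 4 × 4 = 16 periods.
PV = FV·(1+i)^(−n) = 18,900 × 0.717114 = 13,553.4523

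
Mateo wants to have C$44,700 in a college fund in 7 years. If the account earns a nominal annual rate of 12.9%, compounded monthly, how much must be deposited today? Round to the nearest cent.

C$18,206.75

Periodic rate i = 0.129/12 = 0.01075; n = 7 × 12 = 84 periods.
PV = 44,700 / (1 + 0.01075)^84 = 44,700 / 2.455133 = 18,206.7539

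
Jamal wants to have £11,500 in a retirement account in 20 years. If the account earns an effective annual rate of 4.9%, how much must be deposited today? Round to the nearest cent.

£4,417.62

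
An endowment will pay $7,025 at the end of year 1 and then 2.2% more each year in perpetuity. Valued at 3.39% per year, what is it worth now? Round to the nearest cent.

$590,336.13

PV = PMT / (i − g) = 7025 / (0.0339 − 0.022) = 7025 / 0.011900 = 590,336.1345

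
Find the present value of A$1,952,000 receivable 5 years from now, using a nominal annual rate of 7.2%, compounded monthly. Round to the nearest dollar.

i = 0.072/12 = 0.006 per month; n = 5·12 = 60.
PV = 1,952,000 / (1 + 0.006)^60 = 1,952,000 / 1.431788 = 1,363,329.9331

A$1,363,330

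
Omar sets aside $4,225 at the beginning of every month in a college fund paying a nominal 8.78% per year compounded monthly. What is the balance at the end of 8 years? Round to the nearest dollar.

$589,489

With 12 periods per year: i = 0.00731667, n = 96.
FV = PMT · [(1+i)^n − 1] / i × (1+i) = 4225 · 139.524089 = 589,489.2760
(annuity-due: payments at period start, so ×(1+i).)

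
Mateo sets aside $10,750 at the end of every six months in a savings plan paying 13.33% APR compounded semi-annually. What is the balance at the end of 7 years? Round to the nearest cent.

$236,739.34

With 2 periods per year: i = 0.06665, n = 14.
FV = 10750 × [(1+0.06665)^14 − 1] / 0.06665 = 10750 × 22.022264 = 236,739.3398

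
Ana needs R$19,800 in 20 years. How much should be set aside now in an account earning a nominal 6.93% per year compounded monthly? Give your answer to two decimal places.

With 12 periods per year: i = 0.005775, n = 240.
PV = FV·(1+i)^(−n) = 19,800 × 0.251073 = 4,971.2368

R$4,971.24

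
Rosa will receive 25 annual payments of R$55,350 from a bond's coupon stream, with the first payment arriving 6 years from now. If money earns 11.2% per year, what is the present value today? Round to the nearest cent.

Value one period before first payment (t=5): 55350 × [1 − (1+0.112)^(−25)] / 0.112 = 55350 × 8.300278 = 459,420.4050
PV₀ = 459,420.4050 / (1+0.112)^5 = 459,420.4050 / 1.700294 = 270,200.6218

R$270,200.62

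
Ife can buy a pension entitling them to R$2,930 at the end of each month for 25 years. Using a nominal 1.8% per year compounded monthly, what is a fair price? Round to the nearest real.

R$707,413

i = 0.018/12 = 0.0015 per month; n = 25·12 = 300.
PV = PMT · [1 − (1+i)^(−n)] / i = 2930 · 241.437885 = 707,413.0032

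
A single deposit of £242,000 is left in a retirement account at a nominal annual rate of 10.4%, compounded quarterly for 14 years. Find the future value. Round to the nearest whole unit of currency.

£1,018,750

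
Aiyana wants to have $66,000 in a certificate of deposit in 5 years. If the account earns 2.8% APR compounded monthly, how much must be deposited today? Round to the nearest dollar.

With 12 periods per year: i = 0.00233333, n = 60.
PV = FV·(1+i)^(−n) = 66,000 × 0.869500 = 57,387.0014

$57,387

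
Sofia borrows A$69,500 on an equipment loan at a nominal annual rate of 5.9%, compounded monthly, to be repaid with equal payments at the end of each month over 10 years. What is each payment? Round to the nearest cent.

Periodic rate i = 0.059/12 = 0.00491667; n = 10 × 12 = 120 periods.
PMT = 69500 / ( [1 − (1+0.00491667)^(−120)] / 0.00491667 ) = 69500 / 90.482188 = 768.1070

A$768.11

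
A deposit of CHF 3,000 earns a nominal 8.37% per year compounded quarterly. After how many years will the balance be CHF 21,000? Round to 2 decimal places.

Periodic rate i = 0.0837/4 = 0.020925.
n = ln(21000/3000) / ln(1+0.020925) = ln(7.00000) / 0.020709 = 93.9641 quarters
= 93.9641/4 years

23.49 years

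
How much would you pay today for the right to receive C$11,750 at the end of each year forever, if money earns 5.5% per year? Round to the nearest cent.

PV = PMT / i = 11750 / 0.055 = 213,636.3636

C$213,636.36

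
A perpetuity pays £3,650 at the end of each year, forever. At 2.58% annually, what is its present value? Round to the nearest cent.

PV = C/r = 3650/0.0258 = 141,472.8682

£141,472.87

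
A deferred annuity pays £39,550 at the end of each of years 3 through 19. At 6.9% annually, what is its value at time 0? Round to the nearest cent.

PV at t=2 (ordinary 17-year annuity): 39550 × a(17|0.069) = 39550 × 9.831208 = 388,824.2842
PV₀ = 388,824.2842 / (1+0.069)^2 = 388,824.2842 / 1.142761 = 340,249.8722

£340,249.87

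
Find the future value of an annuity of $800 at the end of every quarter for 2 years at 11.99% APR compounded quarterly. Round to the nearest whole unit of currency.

$7,113

i = 0.1199/4 = 0.029975 per quarter; n = 2·4 = 8.
FV = 800 × [(1+0.029975)^8 − 1] / 0.029975 = 800 × 8.891547 = 7,113.2378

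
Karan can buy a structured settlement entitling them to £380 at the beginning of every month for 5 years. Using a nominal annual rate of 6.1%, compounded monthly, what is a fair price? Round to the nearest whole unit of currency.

£19,708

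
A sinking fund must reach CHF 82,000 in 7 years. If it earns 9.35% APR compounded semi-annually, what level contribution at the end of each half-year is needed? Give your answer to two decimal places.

CHF 4,279.23

i = 0.0935/2 = 0.04675 per half-year; n = 7·2 = 14.
FV-annuity factor = 19.162343; PMT = 82000 / 19.162343 = 4,279.2262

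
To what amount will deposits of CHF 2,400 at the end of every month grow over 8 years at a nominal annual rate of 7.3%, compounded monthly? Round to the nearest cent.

i = 0.073/12 = 0.00608333 per month; n = 8·12 = 96.
FV = 2400 × [(1+0.00608333)^96 − 1] / 0.00608333 = 2400 × 129.867492 = 311,681.9799

CHF 311,681.98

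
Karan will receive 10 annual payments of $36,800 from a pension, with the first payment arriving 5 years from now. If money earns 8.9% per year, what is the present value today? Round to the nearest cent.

$168,665.70

Value one period before first payment (t=4): 36800 × [1 − (1+0.089)^(−10)] / 0.089 = 36800 × 6.446003 = 237,212.8985
Discount back 4 years: 237,212.8985 × (1+0.089)^(−4) = 237,212.8985 × 0.711031 = 168,665.7031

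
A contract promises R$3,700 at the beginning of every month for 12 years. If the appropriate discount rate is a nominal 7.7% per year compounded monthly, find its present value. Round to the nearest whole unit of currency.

R$349,296

i = 0.077/12 = 0.00641667 per month; n = 12·12 = 144.
Annuity factor a(144|0.00641667) × (1+i) = 94.404252; PV = 3700 × 94.404252 = 349,295.7329
(annuity-due: payments at period start, so ×(1+i).)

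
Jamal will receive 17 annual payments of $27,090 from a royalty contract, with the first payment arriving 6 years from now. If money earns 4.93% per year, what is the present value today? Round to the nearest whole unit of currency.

Value one period before first payment (t=5): 27090 × [1 − (1+0.0493)^(−17)] / 0.0493 = 27090 × 11.333242 = 307,017.5215
PV₀ = 307,017.5215 / (1+0.0493)^5 = 307,017.5215 / 1.272033 = 241,359.7220

$241,360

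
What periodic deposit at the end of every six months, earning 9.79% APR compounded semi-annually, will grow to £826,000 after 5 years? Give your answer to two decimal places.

i = 0.0979/2 = 0.04895 per half-year; n = 5·2 = 10.
PMT = 826000 / ( [(1+0.04895)^10 − 1] / 0.04895 ) = 826000 / 12.516421 = 65,993.3083

£65,993.31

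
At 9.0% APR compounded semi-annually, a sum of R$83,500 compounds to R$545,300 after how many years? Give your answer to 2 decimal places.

Periodic rate i = 0.09/2 = 0.045.
n = ln(545300/83500) / ln(1+0.045) = ln(6.53054) / 0.044017 = 42.6311 half-years
= 42.6311/2 years

21.32 years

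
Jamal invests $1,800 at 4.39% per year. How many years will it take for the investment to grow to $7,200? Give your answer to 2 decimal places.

n = ln(7200/1800) / ln(1+0.0439) = ln(4.00000) / 0.042964 = 32.2666 years

32.27 years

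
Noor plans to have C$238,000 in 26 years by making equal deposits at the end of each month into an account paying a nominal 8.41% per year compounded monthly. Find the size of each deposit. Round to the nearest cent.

C$212.83

i = 0.0841/12 = 0.00700833 per month; n = 26·12 = 312.
FV-annuity factor = 1118.272911; PMT = 238000 / 1118.272911 = 212.8282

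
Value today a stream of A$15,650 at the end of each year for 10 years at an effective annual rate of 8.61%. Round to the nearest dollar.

A$102,184

PV = PMT · [1 − (1+i)^(−n)] / i = 15650 · 6.529311 = 102,183.7182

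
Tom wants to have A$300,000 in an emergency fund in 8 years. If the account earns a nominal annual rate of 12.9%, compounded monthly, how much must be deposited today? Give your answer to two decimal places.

A$107,478.42

Periodic rate i = 0.129/12 = 0.01075; n = 8 × 12 = 96 periods.
Discount factor = (1+0.01075)^(−96) = 0.358261; PV = 300,000 × 0.358261 = 107,478.4152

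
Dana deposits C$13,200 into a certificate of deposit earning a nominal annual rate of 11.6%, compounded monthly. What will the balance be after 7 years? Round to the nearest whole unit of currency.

With 12 periods per year: i = 0.00966667, n = 84.
FV = PV·(1+i)^n = 13,200 × 2.243642 = 29,616.0746

C$29,616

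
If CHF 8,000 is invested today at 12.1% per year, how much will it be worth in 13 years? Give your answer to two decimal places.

CHF 35,315.30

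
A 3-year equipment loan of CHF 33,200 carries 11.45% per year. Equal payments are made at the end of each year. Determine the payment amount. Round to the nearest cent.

CHF 13,692.33

Annuity-PV factor = 2.424715; PMT = 33200 / 2.424715 = 13,692.3309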